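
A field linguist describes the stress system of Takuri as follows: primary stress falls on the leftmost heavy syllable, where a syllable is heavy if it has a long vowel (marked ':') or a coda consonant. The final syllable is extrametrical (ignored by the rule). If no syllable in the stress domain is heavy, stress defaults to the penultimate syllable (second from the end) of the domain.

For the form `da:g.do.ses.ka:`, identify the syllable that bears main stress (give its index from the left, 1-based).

1

The final syllable (4, ka:) is extrametrical; the stress domain is syllables 1–3.
Weights: 1 da:g H, 2 do L, 3 ses H.
Heavy syllables in the domain: 1, 3. The leftmost is syllable 1 (da:g).
Primary stress: syllable 1 → ˈda:g.do.ses.ka:.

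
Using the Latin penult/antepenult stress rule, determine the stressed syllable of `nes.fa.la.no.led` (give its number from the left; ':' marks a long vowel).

Classical Latin: stress the penult if heavy (long vowel or closed), else the antepenult.
Weights: 3 la L, 4 no L, 5 led H.
The penult (syllable 4, no) is light, so stress falls on the antepenult (syllable 3, la).
Stress on syllable 3: nes.fa.ˈla.no.led.

3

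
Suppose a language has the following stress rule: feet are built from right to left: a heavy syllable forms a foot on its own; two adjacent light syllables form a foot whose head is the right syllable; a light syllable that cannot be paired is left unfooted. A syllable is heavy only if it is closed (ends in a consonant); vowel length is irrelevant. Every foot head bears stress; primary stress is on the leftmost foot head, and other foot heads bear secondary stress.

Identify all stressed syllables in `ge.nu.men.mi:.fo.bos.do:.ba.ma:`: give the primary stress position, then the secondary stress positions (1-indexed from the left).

Weights: 1 ge L, 2 nu L, 3 men H, 4 mi: L, 5 fo L, 6 bos H, 7 do: L, 8 ba L, 9 ma: L.
Parse right to left (heavy = foot alone; LL = one foot; stranded L unfooted): (ge.ˈnu) (ˈmen) (mi:.ˈfo) (ˈbos) do: (ba.ˈma:).
Foot heads: 2, 3, 5, 6, 9.
Primary stress on the leftmost head = syllable 2.
Secondary stress on 3, 5, 6, 9: ge.ˈnu.ˌmen.mi:.ˌfo.ˌbos.do:.ba.ˌma:.

primary 2, secondary 3, 5, 6, 9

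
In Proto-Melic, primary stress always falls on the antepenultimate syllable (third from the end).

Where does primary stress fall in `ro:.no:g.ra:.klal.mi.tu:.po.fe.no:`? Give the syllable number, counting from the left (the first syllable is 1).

The word has 9 syllables; the antepenultimate syllable (third from the end) is syllable 7 (po).
Primary stress: syllable 7 → ro:.no:g.ra:.klal.mi.tu:.ˈpo.fe.no:.

7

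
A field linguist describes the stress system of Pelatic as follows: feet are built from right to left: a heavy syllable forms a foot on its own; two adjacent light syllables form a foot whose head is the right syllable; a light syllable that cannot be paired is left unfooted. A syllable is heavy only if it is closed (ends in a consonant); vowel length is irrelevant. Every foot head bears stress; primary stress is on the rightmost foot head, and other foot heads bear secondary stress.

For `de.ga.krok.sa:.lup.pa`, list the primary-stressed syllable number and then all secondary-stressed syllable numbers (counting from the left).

Weights: 1 de L, 2 ga L, 3 krok H, 4 sa: L, 5 lup H, 6 pa L.
Parse right to left (heavy = foot alone; LL = one foot; stranded L unfooted): (de.ˈga) (ˈkrok) sa: (ˈlup) pa.
Foot heads: 2, 3, 5.
Primary stress on the rightmost head = syllable 5.
Secondary stress on 2, 3: de.ˌga.ˌkrok.sa:.ˈlup.pa.

primary 5, secondary 2, 3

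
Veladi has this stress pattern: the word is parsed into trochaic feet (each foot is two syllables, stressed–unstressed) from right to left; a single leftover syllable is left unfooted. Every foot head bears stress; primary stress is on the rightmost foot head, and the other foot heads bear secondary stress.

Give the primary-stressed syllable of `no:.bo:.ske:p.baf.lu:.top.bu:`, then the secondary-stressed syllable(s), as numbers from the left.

Parse right to left into trochaic (ˈσσ) feet: no: (ˈbo:.ske:p) (ˈbaf.lu:) (ˈtop.bu:). Syllable 1 is left unfooted.
Foot heads (stressed positions): 2, 4, 6.
End Rule Rightmost: primary stress on the rightmost head = syllable 6.
Secondary stress on 2, 4: no:.ˌbo:.ske:p.ˌbaf.lu:.ˈtop.bu:.

primary 6, secondary 2, 4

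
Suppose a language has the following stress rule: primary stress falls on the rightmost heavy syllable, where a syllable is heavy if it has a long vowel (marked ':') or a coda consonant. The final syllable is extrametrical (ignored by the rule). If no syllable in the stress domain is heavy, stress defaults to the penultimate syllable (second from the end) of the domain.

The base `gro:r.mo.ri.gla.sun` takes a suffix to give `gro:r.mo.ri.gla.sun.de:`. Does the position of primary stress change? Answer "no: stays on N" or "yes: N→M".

yes: 1→5

Base `gro:r.mo.ri.gla.sun` (5 syllables):
  The final syllable (5, sun) is extrametrical; the stress domain is syllables 1–4.
  Weights: 1 gro:r H, 2 mo L, 3 ri L, 4 gla L.
  Heavy syllables in the domain: 1. The rightmost is syllable 1 (gro:r).
  → primary stress on syllable 1.
Suffixed `gro:r.mo.ri.gla.sun.de:` (6 syllables):
  The final syllable (6, de:) is extrametrical; the stress domain is syllables 1–5.
  Weights: 1 gro:r H, 2 mo L, 3 ri L, 4 gla L, 5 sun H.
  Heavy syllables in the domain: 1, 5. The rightmost is syllable 5 (sun).
  → primary stress on syllable 5.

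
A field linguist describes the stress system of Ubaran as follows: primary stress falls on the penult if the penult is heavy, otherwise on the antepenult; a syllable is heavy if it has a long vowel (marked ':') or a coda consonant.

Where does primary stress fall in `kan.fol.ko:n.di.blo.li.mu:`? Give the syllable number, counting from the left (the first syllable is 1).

Weights: 5 blo L, 6 li L, 7 mu: H.
The penult (syllable 6, li) is light, so stress falls on the antepenult (syllable 5, blo).
Primary stress: syllable 5 → kan.fol.ko:n.di.ˈblo.li.mu:.

5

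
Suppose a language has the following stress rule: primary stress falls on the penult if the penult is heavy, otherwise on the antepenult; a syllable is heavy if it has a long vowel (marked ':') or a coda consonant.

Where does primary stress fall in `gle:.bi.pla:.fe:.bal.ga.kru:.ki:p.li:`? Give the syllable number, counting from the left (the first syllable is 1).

8

Weights: 7 kru: H, 8 ki:p H, 9 li: H.
The penult (syllable 8, ki:p) is heavy, so it takes stress.
Primary stress: syllable 8 → gle:.bi.pla:.fe:.bal.ga.kru:.ˈki:p.li:.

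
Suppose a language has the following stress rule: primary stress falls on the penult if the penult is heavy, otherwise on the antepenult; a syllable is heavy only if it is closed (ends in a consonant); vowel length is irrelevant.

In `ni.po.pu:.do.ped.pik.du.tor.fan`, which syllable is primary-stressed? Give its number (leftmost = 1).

8

Weights: 7 du L, 8 tor H, 9 fan H.
The penult (syllable 8, tor) is heavy, so it takes stress.
Primary stress: syllable 8 → ni.po.pu:.do.ped.pik.du.ˈtor.fan.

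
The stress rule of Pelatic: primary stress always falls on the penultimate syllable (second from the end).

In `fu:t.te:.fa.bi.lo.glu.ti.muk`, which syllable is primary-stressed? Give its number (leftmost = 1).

The word has 8 syllables; the penultimate syllable (second from the end) is syllable 7 (ti).
Primary stress: syllable 7 → fu:t.te:.fa.bi.lo.glu.ˈti.muk.

7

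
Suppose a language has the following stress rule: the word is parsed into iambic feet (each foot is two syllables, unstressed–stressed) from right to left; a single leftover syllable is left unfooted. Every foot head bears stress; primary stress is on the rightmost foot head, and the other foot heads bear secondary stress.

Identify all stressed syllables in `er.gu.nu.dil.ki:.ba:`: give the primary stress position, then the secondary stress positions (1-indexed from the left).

primary 6, secondary 2, 4

Parse right to left into iambic (σˈσ) feet: (er.ˈgu) (nu.ˈdil) (ki:.ˈba:).
Foot heads (stressed positions): 2, 4, 6.
End Rule Rightmost: primary stress on the rightmost head = syllable 6.
Secondary stress on 2, 4: er.ˌgu.nu.ˌdil.ki:.ˈba:.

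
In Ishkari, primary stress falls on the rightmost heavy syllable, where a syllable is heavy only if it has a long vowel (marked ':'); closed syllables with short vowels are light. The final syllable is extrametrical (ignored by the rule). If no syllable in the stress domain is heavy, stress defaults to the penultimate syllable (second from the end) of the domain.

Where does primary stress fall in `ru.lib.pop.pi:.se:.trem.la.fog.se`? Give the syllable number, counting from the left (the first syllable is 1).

The final syllable (9, se) is extrametrical; the stress domain is syllables 1–8.
Weights: 1 ru L, 2 lib L, 3 pop L, 4 pi: H, 5 se: H, 6 trem L, 7 la L, 8 fog L.
Heavy syllables in the domain: 4, 5. The rightmost is syllable 5 (se:).
Primary stress: syllable 5 → ru.lib.pop.pi:.ˈse:.trem.la.fog.se.

5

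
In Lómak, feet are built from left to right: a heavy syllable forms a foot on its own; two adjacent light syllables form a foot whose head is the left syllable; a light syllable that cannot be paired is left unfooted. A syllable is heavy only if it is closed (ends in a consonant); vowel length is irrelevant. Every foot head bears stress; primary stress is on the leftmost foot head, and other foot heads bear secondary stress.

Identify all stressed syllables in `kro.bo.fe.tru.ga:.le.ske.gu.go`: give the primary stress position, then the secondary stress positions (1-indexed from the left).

primary 1, secondary 3, 5, 7

Weights: 1 kro L, 2 bo L, 3 fe L, 4 tru L, 5 ga: L, 6 le L, 7 ske L, 8 gu L, 9 go L.
Parse left to right (heavy = foot alone; LL = one foot; stranded L unfooted): (ˈkro.bo) (ˈfe.tru) (ˈga:.le) (ˈske.gu) go.
Foot heads: 1, 3, 5, 7.
Primary stress on the leftmost head = syllable 1.
Secondary stress on 3, 5, 7: ˈkro.bo.ˌfe.tru.ˌga:.le.ˌske.gu.go.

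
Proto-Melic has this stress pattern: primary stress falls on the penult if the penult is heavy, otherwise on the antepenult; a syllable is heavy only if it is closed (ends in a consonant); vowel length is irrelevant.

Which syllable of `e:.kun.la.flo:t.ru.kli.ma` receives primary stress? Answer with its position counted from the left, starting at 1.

5

Weights: 5 ru L, 6 kli L, 7 ma L.
The penult (syllable 6, kli) is light, so stress falls on the antepenult (syllable 5, ru).
Primary stress: syllable 5 → e:.kun.la.flo:t.ˈru.kli.ma.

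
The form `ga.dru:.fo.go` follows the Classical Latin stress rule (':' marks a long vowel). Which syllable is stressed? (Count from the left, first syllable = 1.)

Classical Latin: stress the penult if heavy (long vowel or closed), else the antepenult.
Weights: 2 dru: H, 3 fo L, 4 go L.
The penult (syllable 3, fo) is light, so stress falls on the antepenult (syllable 2, dru:).
Stress on syllable 2: ga.ˈdru:.fo.go.

2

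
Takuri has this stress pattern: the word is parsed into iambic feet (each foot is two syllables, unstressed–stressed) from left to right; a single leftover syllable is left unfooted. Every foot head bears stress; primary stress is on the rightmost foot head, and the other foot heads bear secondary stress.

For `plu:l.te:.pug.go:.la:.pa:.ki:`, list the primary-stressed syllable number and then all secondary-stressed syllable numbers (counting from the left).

primary 6, secondary 2, 4

Parse left to right into iambic (σˈσ) feet: (plu:l.ˈte:) (pug.ˈgo:) (la:.ˈpa:) ki:. Syllable 7 is left unfooted.
Foot heads (stressed positions): 2, 4, 6.
End Rule Rightmost: primary stress on the rightmost head = syllable 6.
Secondary stress on 2, 4: plu:l.ˌte:.pug.ˌgo:.la:.ˈpa:.ki:.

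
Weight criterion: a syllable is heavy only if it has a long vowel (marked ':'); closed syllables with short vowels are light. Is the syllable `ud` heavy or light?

`ud`: short vowel, closed (coda /d/). Short vowel → light.

light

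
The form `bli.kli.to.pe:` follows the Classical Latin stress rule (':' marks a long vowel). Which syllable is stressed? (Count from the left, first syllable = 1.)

2

Classical Latin: stress the penult if heavy (long vowel or closed), else the antepenult.
Weights: 2 kli L, 3 to L, 4 pe: H.
The penult (syllable 3, to) is light, so stress falls on the antepenult (syllable 2, kli).
Stress on syllable 2: bli.ˈkli.to.pe:.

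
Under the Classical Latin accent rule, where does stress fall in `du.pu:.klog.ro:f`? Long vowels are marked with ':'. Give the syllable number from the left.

3

Classical Latin: stress the penult if heavy (long vowel or closed), else the antepenult.
Weights: 2 pu: H, 3 klog H, 4 ro:f H.
The penult (syllable 3, klog) is heavy, so it takes stress.
Stress on syllable 3: du.pu:.ˈklog.ro:f.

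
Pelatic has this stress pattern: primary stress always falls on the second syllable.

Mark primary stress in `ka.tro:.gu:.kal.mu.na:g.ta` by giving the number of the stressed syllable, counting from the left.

The word has 7 syllables; the second syllable is syllable 2 (tro:).
Primary stress: syllable 2 → ka.ˈtro:.gu:.kal.mu.na:g.ta.

2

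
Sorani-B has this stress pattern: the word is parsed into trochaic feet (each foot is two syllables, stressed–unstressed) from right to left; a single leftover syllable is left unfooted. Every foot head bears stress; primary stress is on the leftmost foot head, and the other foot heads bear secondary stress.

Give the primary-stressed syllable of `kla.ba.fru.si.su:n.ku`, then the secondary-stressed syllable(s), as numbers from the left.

primary 1, secondary 3, 5

Parse right to left into trochaic (ˈσσ) feet: (ˈkla.ba) (ˈfru.si) (ˈsu:n.ku).
Foot heads (stressed positions): 1, 3, 5.
End Rule Leftmost: primary stress on the leftmost head = syllable 1.
Secondary stress on 3, 5: ˈkla.ba.ˌfru.si.ˌsu:n.ku.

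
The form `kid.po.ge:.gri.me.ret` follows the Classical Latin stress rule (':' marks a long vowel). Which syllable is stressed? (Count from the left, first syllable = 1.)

Classical Latin: stress the penult if heavy (long vowel or closed), else the antepenult.
Weights: 4 gri L, 5 me L, 6 ret H.
The penult (syllable 5, me) is light, so stress falls on the antepenult (syllable 4, gri).
Stress on syllable 4: kid.po.ge:.ˈgri.me.ret.

4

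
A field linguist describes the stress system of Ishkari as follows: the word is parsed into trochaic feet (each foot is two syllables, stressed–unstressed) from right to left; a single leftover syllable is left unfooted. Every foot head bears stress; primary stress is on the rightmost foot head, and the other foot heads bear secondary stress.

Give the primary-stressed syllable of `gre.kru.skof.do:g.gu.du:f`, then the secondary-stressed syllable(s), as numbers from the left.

primary 5, secondary 1, 3

Parse right to left into trochaic (ˈσσ) feet: (ˈgre.kru) (ˈskof.do:g) (ˈgu.du:f).
Foot heads (stressed positions): 1, 3, 5.
End Rule Rightmost: primary stress on the rightmost head = syllable 5.
Secondary stress on 1, 3: ˌgre.kru.ˌskof.do:g.ˈgu.du:f.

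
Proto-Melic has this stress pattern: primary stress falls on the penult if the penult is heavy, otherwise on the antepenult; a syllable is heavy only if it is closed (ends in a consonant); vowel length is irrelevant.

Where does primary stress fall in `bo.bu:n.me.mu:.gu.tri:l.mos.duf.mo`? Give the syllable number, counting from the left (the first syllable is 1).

Weights: 7 mos H, 8 duf H, 9 mo L.
The penult (syllable 8, duf) is heavy, so it takes stress.
Primary stress: syllable 8 → bo.bu:n.me.mu:.gu.tri:l.mos.ˈduf.mo.

8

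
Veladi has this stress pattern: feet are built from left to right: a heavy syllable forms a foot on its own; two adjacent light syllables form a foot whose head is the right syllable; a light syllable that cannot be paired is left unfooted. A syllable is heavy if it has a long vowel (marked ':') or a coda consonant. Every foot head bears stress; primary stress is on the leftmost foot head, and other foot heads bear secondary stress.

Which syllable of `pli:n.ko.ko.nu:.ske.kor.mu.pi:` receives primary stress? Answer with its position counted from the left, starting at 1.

Weights: 1 pli:n H, 2 ko L, 3 ko L, 4 nu: H, 5 ske L, 6 kor H, 7 mu L, 8 pi: H.
Parse left to right (heavy = foot alone; LL = one foot; stranded L unfooted): (ˈpli:n) (ko.ˈko) (ˈnu:) ske (ˈkor) mu (ˈpi:).
Foot heads: 1, 3, 4, 6, 8.
Primary stress on the leftmost head = syllable 1.
Primary stress: syllable 1 → ˈpli:n.ko.ko.nu:.ske.kor.mu.pi:.

1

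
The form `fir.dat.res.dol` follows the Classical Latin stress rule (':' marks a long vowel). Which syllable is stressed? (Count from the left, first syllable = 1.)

Classical Latin: stress the penult if heavy (long vowel or closed), else the antepenult.
Weights: 2 dat H, 3 res H, 4 dol H.
The penult (syllable 3, res) is heavy, so it takes stress.
Stress on syllable 3: fir.dat.ˈres.dol.

3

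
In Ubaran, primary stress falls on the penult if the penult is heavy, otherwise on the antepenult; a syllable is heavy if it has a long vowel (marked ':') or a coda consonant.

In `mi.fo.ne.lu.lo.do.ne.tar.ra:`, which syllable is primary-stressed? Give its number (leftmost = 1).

Weights: 7 ne L, 8 tar H, 9 ra: H.
The penult (syllable 8, tar) is heavy, so it takes stress.
Primary stress: syllable 8 → mi.fo.ne.lu.lo.do.ne.ˈtar.ra:.

8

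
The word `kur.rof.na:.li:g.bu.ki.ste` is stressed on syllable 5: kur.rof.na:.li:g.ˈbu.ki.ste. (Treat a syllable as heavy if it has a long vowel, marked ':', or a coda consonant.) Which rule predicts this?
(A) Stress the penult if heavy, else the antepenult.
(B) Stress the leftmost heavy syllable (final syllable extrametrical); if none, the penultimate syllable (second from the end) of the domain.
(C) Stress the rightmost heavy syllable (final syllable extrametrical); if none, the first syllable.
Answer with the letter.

A

Rule A → syllable 5 ✓.
Rule B → syllable 1 (observed: 5).
Rule C → syllable 4 (observed: 5).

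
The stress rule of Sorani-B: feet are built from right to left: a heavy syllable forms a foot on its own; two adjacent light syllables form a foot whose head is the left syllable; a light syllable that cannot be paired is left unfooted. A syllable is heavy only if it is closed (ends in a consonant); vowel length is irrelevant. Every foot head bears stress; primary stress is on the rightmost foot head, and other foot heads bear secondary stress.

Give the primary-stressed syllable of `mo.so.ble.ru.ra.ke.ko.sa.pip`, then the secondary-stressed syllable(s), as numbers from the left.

primary 9, secondary 1, 3, 5, 7

Weights: 1 mo L, 2 so L, 3 ble L, 4 ru L, 5 ra L, 6 ke L, 7 ko L, 8 sa L, 9 pip H.
Parse right to left (heavy = foot alone; LL = one foot; stranded L unfooted): (ˈmo.so) (ˈble.ru) (ˈra.ke) (ˈko.sa) (ˈpip).
Foot heads: 1, 3, 5, 7, 9.
Primary stress on the rightmost head = syllable 9.
Secondary stress on 1, 3, 5, 7: ˌmo.so.ˌble.ru.ˌra.ke.ˌko.sa.ˈpip.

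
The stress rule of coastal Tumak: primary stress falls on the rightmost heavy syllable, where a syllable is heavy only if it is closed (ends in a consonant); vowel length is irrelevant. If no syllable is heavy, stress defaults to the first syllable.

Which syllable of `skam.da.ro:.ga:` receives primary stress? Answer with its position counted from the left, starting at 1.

1

Weights: 1 skam H, 2 da L, 3 ro: L, 4 ga: L.
Heavy syllables in the domain: 1. The rightmost is syllable 1 (skam).
Primary stress: syllable 1 → ˈskam.da.ro:.ga:.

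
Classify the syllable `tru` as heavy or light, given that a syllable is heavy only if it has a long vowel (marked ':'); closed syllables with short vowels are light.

light

`tru`: short vowel, open (no coda). Short vowel → light.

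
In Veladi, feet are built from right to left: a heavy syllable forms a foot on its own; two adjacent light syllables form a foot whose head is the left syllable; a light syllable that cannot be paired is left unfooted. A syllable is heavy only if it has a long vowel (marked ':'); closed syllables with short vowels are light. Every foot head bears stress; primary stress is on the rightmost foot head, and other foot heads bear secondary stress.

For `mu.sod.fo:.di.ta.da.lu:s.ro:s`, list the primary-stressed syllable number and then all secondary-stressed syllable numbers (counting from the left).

primary 8, secondary 1, 3, 5, 7

Weights: 1 mu L, 2 sod L, 3 fo: H, 4 di L, 5 ta L, 6 da L, 7 lu:s H, 8 ro:s H.
Parse right to left (heavy = foot alone; LL = one foot; stranded L unfooted): (ˈmu.sod) (ˈfo:) di (ˈta.da) (ˈlu:s) (ˈro:s).
Foot heads: 1, 3, 5, 7, 8.
Primary stress on the rightmost head = syllable 8.
Secondary stress on 1, 3, 5, 7: ˌmu.sod.ˌfo:.di.ˌta.da.ˌlu:s.ˈro:s.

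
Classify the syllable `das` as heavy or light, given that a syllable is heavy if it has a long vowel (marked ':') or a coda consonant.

`das`: short vowel, closed (coda /s/). Closed → heavy.

heavy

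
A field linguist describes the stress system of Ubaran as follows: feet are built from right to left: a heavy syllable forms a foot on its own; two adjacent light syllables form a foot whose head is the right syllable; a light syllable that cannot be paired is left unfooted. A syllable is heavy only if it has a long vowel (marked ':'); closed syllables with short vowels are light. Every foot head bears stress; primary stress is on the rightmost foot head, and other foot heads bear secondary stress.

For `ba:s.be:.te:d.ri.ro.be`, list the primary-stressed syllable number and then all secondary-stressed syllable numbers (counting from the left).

primary 6, secondary 1, 2, 3

Weights: 1 ba:s H, 2 be: H, 3 te:d H, 4 ri L, 5 ro L, 6 be L.
Parse right to left (heavy = foot alone; LL = one foot; stranded L unfooted): (ˈba:s) (ˈbe:) (ˈte:d) ri (ro.ˈbe).
Foot heads: 1, 2, 3, 6.
Primary stress on the rightmost head = syllable 6.
Secondary stress on 1, 2, 3: ˌba:s.ˌbe:.ˌte:d.ri.ro.ˈbe.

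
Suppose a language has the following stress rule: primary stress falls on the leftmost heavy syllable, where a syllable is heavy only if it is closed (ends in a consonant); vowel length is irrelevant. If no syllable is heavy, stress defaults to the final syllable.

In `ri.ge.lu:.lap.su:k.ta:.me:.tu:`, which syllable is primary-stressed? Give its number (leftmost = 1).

4

Weights: 1 ri L, 2 ge L, 3 lu: L, 4 lap H, 5 su:k H, 6 ta: L, 7 me: L, 8 tu: L.
Heavy syllables in the domain: 4, 5. The leftmost is syllable 4 (lap).
Primary stress: syllable 4 → ri.ge.lu:.ˈlap.su:k.ta:.me:.tu:.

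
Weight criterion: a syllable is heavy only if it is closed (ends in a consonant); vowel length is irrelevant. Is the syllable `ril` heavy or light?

heavy

`ril`: short vowel, closed (coda /l/). Closed (coda /l/) → heavy.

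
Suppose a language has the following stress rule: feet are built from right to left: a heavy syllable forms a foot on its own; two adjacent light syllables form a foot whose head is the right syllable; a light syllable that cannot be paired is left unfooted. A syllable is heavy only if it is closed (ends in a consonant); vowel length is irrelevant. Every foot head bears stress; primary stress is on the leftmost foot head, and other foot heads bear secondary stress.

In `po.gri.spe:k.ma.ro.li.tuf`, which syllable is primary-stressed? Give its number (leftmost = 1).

2

Weights: 1 po L, 2 gri L, 3 spe:k H, 4 ma L, 5 ro L, 6 li L, 7 tuf H.
Parse right to left (heavy = foot alone; LL = one foot; stranded L unfooted): (po.ˈgri) (ˈspe:k) ma (ro.ˈli) (ˈtuf).
Foot heads: 2, 3, 6, 7.
Primary stress on the leftmost head = syllable 2.
Primary stress: syllable 2 → po.ˈgri.spe:k.ma.ro.li.tuf.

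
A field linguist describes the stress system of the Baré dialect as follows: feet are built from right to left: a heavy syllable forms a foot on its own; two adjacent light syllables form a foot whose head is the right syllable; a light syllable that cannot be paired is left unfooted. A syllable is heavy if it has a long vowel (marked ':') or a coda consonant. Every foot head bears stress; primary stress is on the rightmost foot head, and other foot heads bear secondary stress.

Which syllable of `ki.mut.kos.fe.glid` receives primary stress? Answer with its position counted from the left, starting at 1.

5

Weights: 1 ki L, 2 mut H, 3 kos H, 4 fe L, 5 glid H.
Parse right to left (heavy = foot alone; LL = one foot; stranded L unfooted): ki (ˈmut) (ˈkos) fe (ˈglid).
Foot heads: 2, 3, 5.
Primary stress on the rightmost head = syllable 5.
Primary stress: syllable 5 → ki.mut.kos.fe.ˈglid.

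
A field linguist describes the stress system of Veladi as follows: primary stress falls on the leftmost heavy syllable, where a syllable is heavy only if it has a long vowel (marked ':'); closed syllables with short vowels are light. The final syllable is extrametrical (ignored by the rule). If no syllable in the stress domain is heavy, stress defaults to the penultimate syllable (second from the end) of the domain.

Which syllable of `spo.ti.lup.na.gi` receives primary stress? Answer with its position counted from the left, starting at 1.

3

The final syllable (5, gi) is extrametrical; the stress domain is syllables 1–4.
Weights: 1 spo L, 2 ti L, 3 lup L, 4 na L.
No heavy syllable in the domain; default to the penultimate syllable (second from the end) of the domain = syllable 3.
Primary stress: syllable 3 → spo.ti.ˈlup.na.gi.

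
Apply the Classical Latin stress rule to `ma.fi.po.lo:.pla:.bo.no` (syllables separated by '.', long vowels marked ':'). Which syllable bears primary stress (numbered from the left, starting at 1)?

5

Classical Latin: stress the penult if heavy (long vowel or closed), else the antepenult.
Weights: 5 pla: H, 6 bo L, 7 no L.
The penult (syllable 6, bo) is light, so stress falls on the antepenult (syllable 5, pla:).
Stress on syllable 5: ma.fi.po.lo:.ˈpla:.bo.no.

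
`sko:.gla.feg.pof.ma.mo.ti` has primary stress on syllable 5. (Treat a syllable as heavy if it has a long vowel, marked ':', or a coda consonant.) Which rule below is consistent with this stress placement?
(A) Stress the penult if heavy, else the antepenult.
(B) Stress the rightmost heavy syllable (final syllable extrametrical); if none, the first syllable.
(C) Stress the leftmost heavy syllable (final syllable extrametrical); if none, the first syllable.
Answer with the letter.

Rule A → syllable 5 ✓.
Rule B → syllable 4 (observed: 5).
Rule C → syllable 1 (observed: 5).

A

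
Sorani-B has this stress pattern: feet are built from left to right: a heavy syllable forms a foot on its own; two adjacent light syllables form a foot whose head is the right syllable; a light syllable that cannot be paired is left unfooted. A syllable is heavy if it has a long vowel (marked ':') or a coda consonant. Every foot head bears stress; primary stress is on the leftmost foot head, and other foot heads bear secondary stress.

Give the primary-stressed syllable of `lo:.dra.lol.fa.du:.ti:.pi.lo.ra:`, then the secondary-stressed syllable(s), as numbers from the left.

primary 1, secondary 3, 5, 6, 8, 9

Weights: 1 lo: H, 2 dra L, 3 lol H, 4 fa L, 5 du: H, 6 ti: H, 7 pi L, 8 lo L, 9 ra: H.
Parse left to right (heavy = foot alone; LL = one foot; stranded L unfooted): (ˈlo:) dra (ˈlol) fa (ˈdu:) (ˈti:) (pi.ˈlo) (ˈra:).
Foot heads: 1, 3, 5, 6, 8, 9.
Primary stress on the leftmost head = syllable 1.
Secondary stress on 3, 5, 6, 8, 9: ˈlo:.dra.ˌlol.fa.ˌdu:.ˌti:.pi.ˌlo.ˌra:.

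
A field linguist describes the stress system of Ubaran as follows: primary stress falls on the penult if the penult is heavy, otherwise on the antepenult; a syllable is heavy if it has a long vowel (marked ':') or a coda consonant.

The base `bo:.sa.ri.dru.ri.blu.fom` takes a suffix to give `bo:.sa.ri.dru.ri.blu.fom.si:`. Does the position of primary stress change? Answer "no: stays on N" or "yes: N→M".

Base `bo:.sa.ri.dru.ri.blu.fom` (7 syllables):
  Weights: 5 ri L, 6 blu L, 7 fom H.
  The penult (syllable 6, blu) is light, so stress falls on the antepenult (syllable 5, ri).
  → primary stress on syllable 5.
Suffixed `bo:.sa.ri.dru.ri.blu.fom.si:` (8 syllables):
  Weights: 6 blu L, 7 fom H, 8 si: H.
  The penult (syllable 7, fom) is heavy, so it takes stress.
  → primary stress on syllable 7.

yes: 5→7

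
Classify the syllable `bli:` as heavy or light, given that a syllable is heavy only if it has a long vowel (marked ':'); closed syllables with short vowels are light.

`bli:`: long vowel, open (no coda). Long vowel → heavy.

heavy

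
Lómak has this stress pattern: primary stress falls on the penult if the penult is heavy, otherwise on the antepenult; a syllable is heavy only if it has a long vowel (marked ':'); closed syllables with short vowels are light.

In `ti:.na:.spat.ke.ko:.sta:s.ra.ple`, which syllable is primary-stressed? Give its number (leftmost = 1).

6

Weights: 6 sta:s H, 7 ra L, 8 ple L.
The penult (syllable 7, ra) is light, so stress falls on the antepenult (syllable 6, sta:s).
Primary stress: syllable 6 → ti:.na:.spat.ke.ko:.ˈsta:s.ra.ple.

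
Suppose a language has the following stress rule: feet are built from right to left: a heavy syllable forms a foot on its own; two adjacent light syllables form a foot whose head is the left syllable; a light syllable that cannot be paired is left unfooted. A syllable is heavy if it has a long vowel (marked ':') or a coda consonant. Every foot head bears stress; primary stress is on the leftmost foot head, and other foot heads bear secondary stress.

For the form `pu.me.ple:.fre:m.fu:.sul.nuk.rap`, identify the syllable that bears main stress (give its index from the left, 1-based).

Weights: 1 pu L, 2 me L, 3 ple: H, 4 fre:m H, 5 fu: H, 6 sul H, 7 nuk H, 8 rap H.
Parse right to left (heavy = foot alone; LL = one foot; stranded L unfooted): (ˈpu.me) (ˈple:) (ˈfre:m) (ˈfu:) (ˈsul) (ˈnuk) (ˈrap).
Foot heads: 1, 3, 4, 5, 6, 7, 8.
Primary stress on the leftmost head = syllable 1.
Primary stress: syllable 1 → ˈpu.me.ple:.fre:m.fu:.sul.nuk.rap.

1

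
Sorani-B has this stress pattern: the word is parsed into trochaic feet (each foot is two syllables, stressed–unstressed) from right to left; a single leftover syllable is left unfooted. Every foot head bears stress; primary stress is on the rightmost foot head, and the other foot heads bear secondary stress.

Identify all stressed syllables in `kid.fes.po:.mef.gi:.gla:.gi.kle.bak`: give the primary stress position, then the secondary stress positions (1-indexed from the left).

Parse right to left into trochaic (ˈσσ) feet: kid (ˈfes.po:) (ˈmef.gi:) (ˈgla:.gi) (ˈkle.bak). Syllable 1 is left unfooted.
Foot heads (stressed positions): 2, 4, 6, 8.
End Rule Rightmost: primary stress on the rightmost head = syllable 8.
Secondary stress on 2, 4, 6: kid.ˌfes.po:.ˌmef.gi:.ˌgla:.gi.ˈkle.bak.

primary 8, secondary 2, 4, 6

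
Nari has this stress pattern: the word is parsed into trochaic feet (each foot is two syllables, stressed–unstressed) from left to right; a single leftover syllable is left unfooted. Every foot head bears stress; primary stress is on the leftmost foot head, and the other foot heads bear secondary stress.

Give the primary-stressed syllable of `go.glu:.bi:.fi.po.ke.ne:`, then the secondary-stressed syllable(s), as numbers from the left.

primary 1, secondary 3, 5

Parse left to right into trochaic (ˈσσ) feet: (ˈgo.glu:) (ˈbi:.fi) (ˈpo.ke) ne:. Syllable 7 is left unfooted.
Foot heads (stressed positions): 1, 3, 5.
End Rule Leftmost: primary stress on the leftmost head = syllable 1.
Secondary stress on 3, 5: ˈgo.glu:.ˌbi:.fi.ˌpo.ke.ne:.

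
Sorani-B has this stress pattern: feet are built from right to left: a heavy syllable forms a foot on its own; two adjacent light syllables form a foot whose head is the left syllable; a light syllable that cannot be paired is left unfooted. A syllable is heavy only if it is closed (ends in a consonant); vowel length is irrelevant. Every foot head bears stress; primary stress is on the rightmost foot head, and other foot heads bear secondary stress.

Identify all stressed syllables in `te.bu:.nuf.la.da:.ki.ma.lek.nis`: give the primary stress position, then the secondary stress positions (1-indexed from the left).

Weights: 1 te L, 2 bu: L, 3 nuf H, 4 la L, 5 da: L, 6 ki L, 7 ma L, 8 lek H, 9 nis H.
Parse right to left (heavy = foot alone; LL = one foot; stranded L unfooted): (ˈte.bu:) (ˈnuf) (ˈla.da:) (ˈki.ma) (ˈlek) (ˈnis).
Foot heads: 1, 3, 4, 6, 8, 9.
Primary stress on the rightmost head = syllable 9.
Secondary stress on 1, 3, 4, 6, 8: ˌte.bu:.ˌnuf.ˌla.da:.ˌki.ma.ˌlek.ˈnis.

primary 9, secondary 1, 3, 4, 6, 8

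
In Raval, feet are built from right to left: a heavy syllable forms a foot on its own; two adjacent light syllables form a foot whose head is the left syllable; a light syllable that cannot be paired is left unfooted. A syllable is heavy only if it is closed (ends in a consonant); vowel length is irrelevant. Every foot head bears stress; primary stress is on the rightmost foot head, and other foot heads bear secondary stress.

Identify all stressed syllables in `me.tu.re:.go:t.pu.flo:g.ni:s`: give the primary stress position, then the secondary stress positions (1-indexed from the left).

primary 7, secondary 2, 4, 6

Weights: 1 me L, 2 tu L, 3 re: L, 4 go:t H, 5 pu L, 6 flo:g H, 7 ni:s H.
Parse right to left (heavy = foot alone; LL = one foot; stranded L unfooted): me (ˈtu.re:) (ˈgo:t) pu (ˈflo:g) (ˈni:s).
Foot heads: 2, 4, 6, 7.
Primary stress on the rightmost head = syllable 7.
Secondary stress on 2, 4, 6: me.ˌtu.re:.ˌgo:t.pu.ˌflo:g.ˈni:s.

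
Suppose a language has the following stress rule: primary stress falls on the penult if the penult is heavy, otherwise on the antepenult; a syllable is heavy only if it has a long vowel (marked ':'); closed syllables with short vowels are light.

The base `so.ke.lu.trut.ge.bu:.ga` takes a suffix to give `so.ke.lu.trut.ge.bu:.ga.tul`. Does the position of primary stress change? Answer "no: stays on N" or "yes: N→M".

Base `so.ke.lu.trut.ge.bu:.ga` (7 syllables):
  Weights: 5 ge L, 6 bu: H, 7 ga L.
  The penult (syllable 6, bu:) is heavy, so it takes stress.
  → primary stress on syllable 6.
Suffixed `so.ke.lu.trut.ge.bu:.ga.tul` (8 syllables):
  Weights: 6 bu: H, 7 ga L, 8 tul L.
  The penult (syllable 7, ga) is light, so stress falls on the antepenult (syllable 6, bu:).
  → primary stress on syllable 6.

no: stays on 6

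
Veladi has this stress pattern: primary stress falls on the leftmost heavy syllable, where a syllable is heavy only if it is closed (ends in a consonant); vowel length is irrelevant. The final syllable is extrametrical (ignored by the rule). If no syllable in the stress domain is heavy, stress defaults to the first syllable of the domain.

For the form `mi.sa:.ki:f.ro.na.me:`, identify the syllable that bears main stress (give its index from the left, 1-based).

3

The final syllable (6, me:) is extrametrical; the stress domain is syllables 1–5.
Weights: 1 mi L, 2 sa: L, 3 ki:f H, 4 ro L, 5 na L.
Heavy syllables in the domain: 3. The leftmost is syllable 3 (ki:f).
Primary stress: syllable 3 → mi.sa:.ˈki:f.ro.na.me:.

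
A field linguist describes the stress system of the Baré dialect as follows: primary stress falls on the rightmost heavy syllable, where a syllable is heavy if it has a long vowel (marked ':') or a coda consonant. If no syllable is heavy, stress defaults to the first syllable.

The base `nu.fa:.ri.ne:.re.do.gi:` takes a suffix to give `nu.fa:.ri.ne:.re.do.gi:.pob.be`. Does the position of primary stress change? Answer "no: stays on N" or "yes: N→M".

Base `nu.fa:.ri.ne:.re.do.gi:` (7 syllables):
  Weights: 1 nu L, 2 fa: H, 3 ri L, 4 ne: H, 5 re L, 6 do L, 7 gi: H.
  Heavy syllables in the domain: 2, 4, 7. The rightmost is syllable 7 (gi:).
  → primary stress on syllable 7.
Suffixed `nu.fa:.ri.ne:.re.do.gi:.pob.be` (9 syllables):
  Weights: 1 nu L, 2 fa: H, 3 ri L, 4 ne: H, 5 re L, 6 do L, 7 gi: H, 8 pob H, 9 be L.
  Heavy syllables in the domain: 2, 4, 7, 8. The rightmost is syllable 8 (pob).
  → primary stress on syllable 8.

yes: 7→8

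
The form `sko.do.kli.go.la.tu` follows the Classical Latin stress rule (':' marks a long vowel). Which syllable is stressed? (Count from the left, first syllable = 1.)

Classical Latin: stress the penult if heavy (long vowel or closed), else the antepenult.
Weights: 4 go L, 5 la L, 6 tu L.
The penult (syllable 5, la) is light, so stress falls on the antepenult (syllable 4, go).
Stress on syllable 4: sko.do.kli.ˈgo.la.tu.

4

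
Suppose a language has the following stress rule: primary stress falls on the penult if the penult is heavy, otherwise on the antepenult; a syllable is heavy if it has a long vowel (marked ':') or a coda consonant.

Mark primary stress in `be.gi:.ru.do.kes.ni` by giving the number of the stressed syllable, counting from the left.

Weights: 4 do L, 5 kes H, 6 ni L.
The penult (syllable 5, kes) is heavy, so it takes stress.
Primary stress: syllable 5 → be.gi:.ru.do.ˈkes.ni.

5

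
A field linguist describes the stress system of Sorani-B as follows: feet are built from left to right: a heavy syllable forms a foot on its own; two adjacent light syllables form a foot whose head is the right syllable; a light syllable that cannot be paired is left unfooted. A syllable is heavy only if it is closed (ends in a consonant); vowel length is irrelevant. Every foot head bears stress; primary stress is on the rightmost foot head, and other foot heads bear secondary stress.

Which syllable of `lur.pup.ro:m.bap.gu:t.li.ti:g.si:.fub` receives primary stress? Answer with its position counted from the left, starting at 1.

Weights: 1 lur H, 2 pup H, 3 ro:m H, 4 bap H, 5 gu:t H, 6 li L, 7 ti:g H, 8 si: L, 9 fub H.
Parse left to right (heavy = foot alone; LL = one foot; stranded L unfooted): (ˈlur) (ˈpup) (ˈro:m) (ˈbap) (ˈgu:t) li (ˈti:g) si: (ˈfub).
Foot heads: 1, 2, 3, 4, 5, 7, 9.
Primary stress on the rightmost head = syllable 9.
Primary stress: syllable 9 → lur.pup.ro:m.bap.gu:t.li.ti:g.si:.ˈfub.

9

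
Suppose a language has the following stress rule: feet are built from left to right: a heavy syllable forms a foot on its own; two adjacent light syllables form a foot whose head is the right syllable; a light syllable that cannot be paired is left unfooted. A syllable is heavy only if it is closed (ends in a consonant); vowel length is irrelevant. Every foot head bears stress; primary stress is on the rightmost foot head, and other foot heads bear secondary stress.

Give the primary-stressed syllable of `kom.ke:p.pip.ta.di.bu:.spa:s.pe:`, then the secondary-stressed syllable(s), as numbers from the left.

primary 7, secondary 1, 2, 3, 5

Weights: 1 kom H, 2 ke:p H, 3 pip H, 4 ta L, 5 di L, 6 bu: L, 7 spa:s H, 8 pe: L.
Parse left to right (heavy = foot alone; LL = one foot; stranded L unfooted): (ˈkom) (ˈke:p) (ˈpip) (ta.ˈdi) bu: (ˈspa:s) pe:.
Foot heads: 1, 2, 3, 5, 7.
Primary stress on the rightmost head = syllable 7.
Secondary stress on 1, 2, 3, 5: ˌkom.ˌke:p.ˌpip.ta.ˌdi.bu:.ˈspa:s.pe:.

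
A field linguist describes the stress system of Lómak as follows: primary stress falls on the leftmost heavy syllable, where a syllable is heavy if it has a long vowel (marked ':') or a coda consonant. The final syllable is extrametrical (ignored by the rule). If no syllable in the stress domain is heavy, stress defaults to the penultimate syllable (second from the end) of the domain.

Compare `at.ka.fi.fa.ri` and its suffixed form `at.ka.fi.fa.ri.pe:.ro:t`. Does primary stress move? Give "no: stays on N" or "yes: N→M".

Base `at.ka.fi.fa.ri` (5 syllables):
  The final syllable (5, ri) is extrametrical; the stress domain is syllables 1–4.
  Weights: 1 at H, 2 ka L, 3 fi L, 4 fa L.
  Heavy syllables in the domain: 1. The leftmost is syllable 1 (at).
  → primary stress on syllable 1.
Suffixed `at.ka.fi.fa.ri.pe:.ro:t` (7 syllables):
  The final syllable (7, ro:t) is extrametrical; the stress domain is syllables 1–6.
  Weights: 1 at H, 2 ka L, 3 fi L, 4 fa L, 5 ri L, 6 pe: H.
  Heavy syllables in the domain: 1, 6. The leftmost is syllable 1 (at).
  → primary stress on syllable 1.

no: stays on 1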